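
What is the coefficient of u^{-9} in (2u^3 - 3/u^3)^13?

270208224

General term: C(13,j)·(2u^3)^j·(-3/u^3)^(13-j), with u-exponent 3j − 3(13−j) = 6j − 39.
Set 6j − 39 = -9: j = 5.
C(13,5) = 1287; 2^5 = 32; (-3)^8 = 6561.
Coefficient = 1287 · 32 · 6561 = 270208224.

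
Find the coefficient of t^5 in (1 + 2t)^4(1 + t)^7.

1925

Coefficient of t^5 = Σ_{j} C(4,j)·2^j·C(7,5-j)·1^(5-j) for j from 0 to 4.
= 21 + 280 + 840 + 672 + 112 = 1925.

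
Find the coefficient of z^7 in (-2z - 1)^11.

The general term is C(11,j)·(-2z)^j·(-1)^(11-j); the z^7 term has j = 7.
C(11,7) = 330.
Coefficient = C(11,7) · (-2)^7 = 330 · (-128) = -42240.

-42240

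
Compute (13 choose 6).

1716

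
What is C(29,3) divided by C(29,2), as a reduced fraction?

9

C(n,k+1)/C(n,k) = (n−k)/(k+1) = (29−2)/(2+1) = 27/3 = 9.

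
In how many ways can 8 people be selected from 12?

495

This is C(12,8) = 495.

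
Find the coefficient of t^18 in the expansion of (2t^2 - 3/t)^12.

608256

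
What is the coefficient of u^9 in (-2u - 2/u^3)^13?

-106496

General term: C(13,j)·(-2u)^j·(-2/u^3)^(13-j), with u-exponent 1j − 3(13−j) = 4j − 39.
Set 4j − 39 = 9: j = 12.
C(13,12) = 13; (-2)^12 = 4096; (-2)^1 = -2.
Coefficient = 13 · 4096 · (-2) = -106496.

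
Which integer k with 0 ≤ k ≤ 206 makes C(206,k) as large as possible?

103

C(206,k) is maximized at k = 206/2 = 103.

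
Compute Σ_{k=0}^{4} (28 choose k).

1 + 28 + 378 + 3276 + 20475 = 24158.

24158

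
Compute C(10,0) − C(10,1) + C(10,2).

36

The partial alternating sum Σ_{k=0}^{2} (−1)^k C(10,k) = (−1)^2 C(9,2) = 36.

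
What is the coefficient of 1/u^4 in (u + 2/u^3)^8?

448

General term: C(8,j)·(u)^j·(2/u^3)^(8-j), with u-exponent 1j − 3(8−j) = 4j − 24.
Set 4j − 24 = -4: j = 5.
C(8,5) = 56; 1^5 = 1; 2^3 = 8.
Coefficient = 56 · 1 · 8 = 448.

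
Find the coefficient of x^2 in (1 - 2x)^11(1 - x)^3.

289

Coefficient of x^2 = Σ_{j} C(11,j)·(-2)^j·C(3,2-j)·(-1)^(2-j) for j from 0 to 2.
= 3 + 66 + 220 = 289.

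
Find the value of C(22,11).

705432

C(22,11) = (22·21·20·19·18·17·16·15·14·13·12) / 11! = 28158588057600 / 39916800 = 705432.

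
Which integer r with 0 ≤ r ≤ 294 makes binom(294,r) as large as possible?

147

C(294,r) is maximized at r = 294/2 = 147.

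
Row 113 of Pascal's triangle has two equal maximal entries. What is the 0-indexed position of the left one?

For odd n = 113, C(113,k) peaks at k = (n−1)/2 and (n+1)/2; the smaller is 56.

56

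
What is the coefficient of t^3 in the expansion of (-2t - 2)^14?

The general term is C(14,j)·(-2t)^j·(-2)^(14-j); the t^3 term has j = 3.
C(14,3) = 364.
Coefficient = C(14,3) · (-2)^3 · (-2)^11 = 364 · (-8) · (-2048) = 5963776.

5963776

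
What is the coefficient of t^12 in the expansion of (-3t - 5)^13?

-34543665

The general term is C(13,j)·(-3t)^j·(-5)^(13-j); the t^12 term has j = 12.
C(13,12) = 13.
Coefficient = C(13,12) · (-3)^12 · (-5)^1 = 13 · 531441 · (-5) = -34543665.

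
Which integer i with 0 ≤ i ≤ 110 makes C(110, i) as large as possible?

C(110,i) is maximized at i = 110/2 = 55.

55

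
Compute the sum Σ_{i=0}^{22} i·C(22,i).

46137344

Since i·C(22,i) = 22·C(21,i−1), the sum is 22·2^21 = 22·2097152 = 46137344.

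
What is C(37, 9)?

124403620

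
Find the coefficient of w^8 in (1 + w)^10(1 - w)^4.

Coefficient of w^8 = Σ_{j} C(10,j)·1^j·C(4,8-j)·(-1)^(8-j) for j from 4 to 8.
= 210 + (-1008) + 1260 + (-480) + 45 = 27.

27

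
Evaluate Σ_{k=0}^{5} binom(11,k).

1 + 11 + 55 + 165 + 330 + 462 = 1024.

1024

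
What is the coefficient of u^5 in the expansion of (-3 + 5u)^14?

-123141768750

The general term is C(14,j)·(-3)^j·(5u)^(14-j); the u^5 term has j = 9.
C(14,9) = 2002.
Coefficient = C(14,9) · (-3)^9 · 5^5 = 2002 · (-19683) · 3125 = -123141768750.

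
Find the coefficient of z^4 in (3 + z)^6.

135

The general term is C(6,j)·(3)^j·(z)^(6-j); the z^4 term has j = 2.
C(6,2) = 15.
Coefficient = C(6,2) · 3^2 = 15 · 9 = 135.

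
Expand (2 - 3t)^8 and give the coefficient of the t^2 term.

16128

The general term is C(8,j)·(2)^j·(-3t)^(8-j); the t^2 term has j = 6.
C(8,6) = 28.
Coefficient = C(8,6) · 2^6 · (-3)^2 = 28 · 64 · 9 = 16128.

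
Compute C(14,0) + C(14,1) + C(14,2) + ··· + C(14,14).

The entries of row 14 sum to 2^14 = 16384.

16384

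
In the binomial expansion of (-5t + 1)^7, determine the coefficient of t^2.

The general term is C(7,j)·(-5t)^j·(1)^(7-j); the t^2 term has j = 2.
C(7,2) = 21.
Coefficient = C(7,2) · (-5)^2 = 21 · 25 = 525.

525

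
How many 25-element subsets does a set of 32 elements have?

C(32,25) = C(32,7) by symmetry.
C(32,7) = (32·31·30·29·28·27·26) / 7! = 16963914240 / 5040 = 3365856.

3365856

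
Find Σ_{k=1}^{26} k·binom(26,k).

872415232

Since k·C(26,k) = 26·C(25,k−1), the sum is 26·2^25 = 26·33554432 = 872415232.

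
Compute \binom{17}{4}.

C(17,4) = (17·16·15·14) / 4! = 57120 / 24 = 2380.

2380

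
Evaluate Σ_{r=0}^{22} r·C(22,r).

46137344

Since r·C(22,r) = 22·C(21,r−1), the sum is 22·2^21 = 22·2097152 = 46137344.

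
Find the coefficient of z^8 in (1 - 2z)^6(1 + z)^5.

-240

Coefficient of z^8 = Σ_{j} C(6,j)·(-2)^j·C(5,8-j)·1^(8-j) for j from 3 to 6.
= (-160) + 1200 + (-1920) + 640 = -240.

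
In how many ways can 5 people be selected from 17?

6188

This is C(17,5) = 6188.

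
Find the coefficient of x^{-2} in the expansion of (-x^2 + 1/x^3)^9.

-126

General term: C(9,j)·(-x^2)^j·(1/x^3)^(9-j), with x-exponent 2j − 3(9−j) = 5j − 27.
Set 5j − 27 = -2: j = 5.
C(9,5) = 126; (-1)^5 = -1; 1^4 = 1.
Coefficient = 126 · (-1) · 1 = -126.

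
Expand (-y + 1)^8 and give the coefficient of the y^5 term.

The general term is C(8,j)·(-y)^j·(1)^(8-j); the y^5 term has j = 5.
C(8,5) = 56.
Coefficient = C(8,5) · (-1)^5 = 56 · (-1) = -56.

-56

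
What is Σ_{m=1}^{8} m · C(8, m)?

Since m·C(8,m) = 8·C(7,m−1), the sum is 8·2^7 = 8·128 = 1024.

1024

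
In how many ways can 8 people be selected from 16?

12870

This is C(16,8) = 12870.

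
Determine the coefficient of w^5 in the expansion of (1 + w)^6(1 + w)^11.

(1 + w)^6(1 + w)^11 = (1 + w)^17, so the coefficient of w^5 is C(17,5)·1^5 = 6188·1 = 6188.

6188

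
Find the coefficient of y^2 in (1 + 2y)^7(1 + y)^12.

318

Coefficient of y^2 = Σ_{j} C(7,j)·2^j·C(12,2-j)·1^(2-j) for j from 0 to 2.
= 66 + 168 + 84 = 318.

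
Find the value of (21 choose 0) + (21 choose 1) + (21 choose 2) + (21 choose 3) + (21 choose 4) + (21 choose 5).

1 + 21 + 210 + 1330 + 5985 + 20349 = 27896.

27896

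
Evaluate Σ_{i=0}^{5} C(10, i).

638

1 + 10 + 45 + 120 + 210 + 252 = 638.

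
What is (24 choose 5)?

C(24,5) = (24·23·22·21·20) / 5! = 5100480 / 120 = 42504.

42504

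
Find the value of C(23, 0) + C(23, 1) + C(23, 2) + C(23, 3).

1 + 23 + 253 + 1771 = 2048.

2048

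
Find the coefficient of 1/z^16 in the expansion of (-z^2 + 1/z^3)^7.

-7

General term: C(7,j)·(-z^2)^j·(1/z^3)^(7-j), with z-exponent 2j − 3(7−j) = 5j − 21.
Set 5j − 21 = -16: j = 1.
C(7,1) = 7; (-1)^1 = -1; 1^6 = 1.
Coefficient = 7 · (-1) · 1 = -7.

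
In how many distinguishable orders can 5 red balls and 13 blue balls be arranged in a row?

8568

Choose positions for the red balls: C(18,5) = 8568.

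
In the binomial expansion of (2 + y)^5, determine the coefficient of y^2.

80

The general term is C(5,j)·(2)^j·(y)^(5-j); the y^2 term has j = 3.
C(5,3) = 10.
Coefficient = C(5,3) · 2^3 = 10 · 8 = 80.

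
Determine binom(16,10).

C(16,10) = C(16,6) by symmetry.
C(16,6) = (16·15·14·13·12·11) / 6! = 5765760 / 720 = 8008.

8008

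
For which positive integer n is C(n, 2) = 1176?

49

n(n−1)/2 = 1176 ⇒ n(n−1) = 2352. Since 49·48 = 2352, n = 49.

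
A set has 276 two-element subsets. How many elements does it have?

n(n−1)/2 = 276 ⇒ n(n−1) = 552. Since 24·23 = 552, n = 24.

24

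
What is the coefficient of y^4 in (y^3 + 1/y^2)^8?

70

General term: C(8,j)·(y^3)^j·(1/y^2)^(8-j), with y-exponent 3j − 2(8−j) = 5j − 16.
Set 5j − 16 = 4: j = 4.
C(8,4) = 70; 1^4 = 1; 1^4 = 1.
Coefficient = 70 · 1 · 1 = 70.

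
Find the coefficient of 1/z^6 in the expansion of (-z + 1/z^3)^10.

General term: C(10,j)·(-z)^j·(1/z^3)^(10-j), with z-exponent 1j − 3(10−j) = 4j − 30.
Set 4j − 30 = -6: j = 6.
C(10,6) = 210; (-1)^6 = 1; 1^4 = 1.
Coefficient = 210 · 1 · 1 = 210.

210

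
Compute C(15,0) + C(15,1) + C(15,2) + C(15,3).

576

1 + 15 + 105 + 455 = 576.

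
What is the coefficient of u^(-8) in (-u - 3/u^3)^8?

5670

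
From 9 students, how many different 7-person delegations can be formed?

36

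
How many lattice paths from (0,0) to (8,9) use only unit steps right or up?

Each path is a sequence of 17 steps with 8 rights: C(17,8) = 24310.

24310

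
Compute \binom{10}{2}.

45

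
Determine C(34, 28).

C(34,28) = C(34,6) by symmetry.
C(34,6) = (34·33·32·31·30·29) / 6! = 968330880 / 720 = 1344904.

1344904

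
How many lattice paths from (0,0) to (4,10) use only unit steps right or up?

Each path is a sequence of 14 steps with 4 rights: C(14,4) = 1001.

1001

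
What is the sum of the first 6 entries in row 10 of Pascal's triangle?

638

1 + 10 + 45 + 120 + 210 + 252 = 638.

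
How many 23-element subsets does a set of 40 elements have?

C(40,23) = C(40,17) by symmetry.
C(40,17) = (40·39·38·37·36·35·34·33·32·31·30·29·28·27·26·25·24) / 17! = 31560991604212034764800000 / 355687428096000 = 88732378800.

88732378800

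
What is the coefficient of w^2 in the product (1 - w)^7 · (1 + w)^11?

-1

Coefficient of w^2 = Σ_{j} C(7,j)·(-1)^j·C(11,2-j)·1^(2-j) for j from 0 to 2.
= 55 + (-77) + 21 = -1.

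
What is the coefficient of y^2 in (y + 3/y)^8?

1512

General term: C(8,j)·(y)^j·(3/y)^(8-j), with y-exponent 1j − 1(8−j) = 2j − 8.
Set 2j − 8 = 2: j = 5.
C(8,5) = 56; 1^5 = 1; 3^3 = 27.
Coefficient = 56 · 1 · 27 = 1512.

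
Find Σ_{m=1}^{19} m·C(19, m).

Since m·C(19,m) = 19·C(18,m−1), the sum is 19·2^18 = 19·262144 = 4980736.

4980736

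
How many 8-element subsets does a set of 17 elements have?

24310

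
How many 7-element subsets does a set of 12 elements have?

792

C(12,7) = C(12,5) by symmetry.
C(12,5) = (12·11·10·9·8) / 5! = 95040 / 120 = 792.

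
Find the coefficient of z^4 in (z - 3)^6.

The general term is C(6,j)·(z)^j·(-3)^(6-j); the z^4 term has j = 4.
C(6,4) = 15.
Coefficient = C(6,4) · (-3)^2 = 15 · 9 = 135.

135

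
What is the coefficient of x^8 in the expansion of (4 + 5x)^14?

The general term is C(14,j)·(4)^j·(5x)^(14-j); the x^8 term has j = 6.
C(14,6) = 3003.
Coefficient = C(14,6) · 4^6 · 5^8 = 3003 · 4096 · 390625 = 4804800000000.

4804800000000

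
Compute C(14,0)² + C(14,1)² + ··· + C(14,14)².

Σ C(14,j)² is the coefficient of x^14 in (1+x)^14(1+x)^14 = (1+x)^28, i.e. C(28,14) = 40116600.

40116600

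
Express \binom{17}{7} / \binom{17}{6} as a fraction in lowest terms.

11/7

C(n,k+1)/C(n,k) = (n−k)/(k+1) = (17−6)/(6+1) = 11/7.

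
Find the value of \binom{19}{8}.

75582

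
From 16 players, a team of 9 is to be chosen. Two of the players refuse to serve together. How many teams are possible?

8008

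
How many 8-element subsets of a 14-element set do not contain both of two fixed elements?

2079

All 8-subsets: C(14,8) = 3003. Those containing both fixed elements: C(12,6) = 924.
3003 − 924 = 2079.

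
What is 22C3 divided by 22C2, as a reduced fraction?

20/3

C(n,k+1)/C(n,k) = (n−k)/(k+1) = (22−2)/(2+1) = 20/3.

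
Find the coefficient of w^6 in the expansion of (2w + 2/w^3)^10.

10240

General term: C(10,j)·(2w)^j·(2/w^3)^(10-j), with w-exponent 1j − 3(10−j) = 4j − 30.
Set 4j − 30 = 6: j = 9.
C(10,9) = 10; 2^9 = 512; 2^1 = 2.
Coefficient = 10 · 512 · 2 = 10240.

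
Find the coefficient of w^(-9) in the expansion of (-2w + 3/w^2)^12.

General term: C(12,j)·(-2w)^j·(3/w^2)^(12-j), with w-exponent 1j − 2(12−j) = 3j − 24.
Set 3j − 24 = -9: j = 5.
C(12,5) = 792; (-2)^5 = -32; 3^7 = 2187.
Coefficient = 792 · (-32) · 2187 = -55427328.

-55427328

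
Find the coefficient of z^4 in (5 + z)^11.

25781250

The general term is C(11,j)·(5)^j·(z)^(11-j); the z^4 term has j = 7.
C(11,7) = 330.
Coefficient = C(11,7) · 5^7 = 330 · 78125 = 25781250.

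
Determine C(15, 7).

C(15,7) = (15·14·13·12·11·10·9) / 7! = 32432400 / 5040 = 6435.

6435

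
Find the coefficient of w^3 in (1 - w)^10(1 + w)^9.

9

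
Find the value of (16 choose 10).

8008

C(16,10) = C(16,6) by symmetry.
C(16,6) = (16·15·14·13·12·11) / 6! = 5765760 / 720 = 8008.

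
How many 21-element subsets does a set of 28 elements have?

C(28,21) = C(28,7) by symmetry.
C(28,7) = (28·27·26·25·24·23·22) / 7! = 5967561600 / 5040 = 1184040.

1184040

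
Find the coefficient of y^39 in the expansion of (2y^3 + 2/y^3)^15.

491520

General term: C(15,j)·(2y^3)^j·(2/y^3)^(15-j), with y-exponent 3j − 3(15−j) = 6j − 45.
Set 6j − 45 = 39: j = 14.
C(15,14) = 15; 2^14 = 16384; 2^1 = 2.
Coefficient = 15 · 16384 · 2 = 491520.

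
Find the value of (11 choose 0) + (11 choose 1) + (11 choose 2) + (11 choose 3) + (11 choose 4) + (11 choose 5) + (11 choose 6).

1486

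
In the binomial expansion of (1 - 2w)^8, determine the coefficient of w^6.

1792

The general term is C(8,j)·(1)^j·(-2w)^(8-j); the w^6 term has j = 2.
C(8,2) = 28.
Coefficient = C(8,2) · (-2)^6 = 28 · 64 = 1792.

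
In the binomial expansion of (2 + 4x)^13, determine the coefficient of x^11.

1308622848

The general term is C(13,j)·(2)^j·(4x)^(13-j); the x^11 term has j = 2.
C(13,2) = 78.
Coefficient = C(13,2) · 2^2 · 4^11 = 78 · 4 · 4194304 = 1308622848.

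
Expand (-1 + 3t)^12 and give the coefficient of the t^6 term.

The general term is C(12,j)·(-1)^j·(3t)^(12-j); the t^6 term has j = 6.
C(12,6) = 924.
Coefficient = C(12,6) · 3^6 = 924 · 729 = 673596.

673596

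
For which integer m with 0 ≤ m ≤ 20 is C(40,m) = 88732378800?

C(40,m) increases on 0 ≤ m ≤ 20. C(40,16) = 62852101650 and C(40,17) = 88732378800, so m = 17.

17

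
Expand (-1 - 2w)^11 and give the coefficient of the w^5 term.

-14784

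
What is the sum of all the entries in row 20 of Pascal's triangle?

The entries of row 20 sum to 2^20 = 1048576.

1048576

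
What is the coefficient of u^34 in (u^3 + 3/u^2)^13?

39

General term: C(13,j)·(u^3)^j·(3/u^2)^(13-j), with u-exponent 3j − 2(13−j) = 5j − 26.
Set 5j − 26 = 34: j = 12.
C(13,12) = 13; 1^12 = 1; 3^1 = 3.
Coefficient = 13 · 1 · 3 = 39.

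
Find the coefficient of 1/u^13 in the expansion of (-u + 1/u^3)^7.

General term: C(7,j)·(-u)^j·(1/u^3)^(7-j), with u-exponent 1j − 3(7−j) = 4j − 21.
Set 4j − 21 = -13: j = 2.
C(7,2) = 21; (-1)^2 = 1; 1^5 = 1.
Coefficient = 21 · 1 · 1 = 21.

21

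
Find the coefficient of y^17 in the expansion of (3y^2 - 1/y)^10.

-196830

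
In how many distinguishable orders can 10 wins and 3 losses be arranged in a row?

Choose positions for the wins: C(13,10) = 286.

286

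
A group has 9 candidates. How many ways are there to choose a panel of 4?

126

This is C(9,4) = 126.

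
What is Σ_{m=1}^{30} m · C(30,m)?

16106127360

Differentiating (1+x)^30 and setting x=1: Σ m·C(30,m) = 30·2^29 = 16106127360.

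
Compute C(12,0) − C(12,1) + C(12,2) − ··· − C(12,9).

-55

The partial alternating sum Σ_{k=0}^{9} (−1)^k C(12,k) = (−1)^9 C(11,9) = -55.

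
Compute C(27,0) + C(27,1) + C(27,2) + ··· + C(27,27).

134217728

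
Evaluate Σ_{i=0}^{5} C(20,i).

1 + 20 + 190 + 1140 + 4845 + 15504 = 21700.

21700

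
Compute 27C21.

296010

C(27,21) = C(27,6) by symmetry.
C(27,6) = (27·26·25·24·23·22) / 6! = 213127200 / 720 = 296010.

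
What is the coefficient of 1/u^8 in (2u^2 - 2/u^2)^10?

General term: C(10,j)·(2u^2)^j·(-2/u^2)^(10-j), with u-exponent 2j − 2(10−j) = 4j − 20.
Set 4j − 20 = -8: j = 3.
C(10,3) = 120; 2^3 = 8; (-2)^7 = -128.
Coefficient = 120 · 8 · (-128) = -122880.

-122880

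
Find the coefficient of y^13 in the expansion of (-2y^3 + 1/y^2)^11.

-42240

General term: C(11,j)·(-2y^3)^j·(1/y^2)^(11-j), with y-exponent 3j − 2(11−j) = 5j − 22.
Set 5j − 22 = 13: j = 7.
C(11,7) = 330; (-2)^7 = -128; 1^4 = 1.
Coefficient = 330 · (-128) · 1 = -42240.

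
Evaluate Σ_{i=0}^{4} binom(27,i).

1 + 27 + 351 + 2925 + 17550 = 20854.

20854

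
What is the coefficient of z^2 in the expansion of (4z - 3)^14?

The general term is C(14,j)·(4z)^j·(-3)^(14-j); the z^2 term has j = 2.
C(14,2) = 91.
Coefficient = C(14,2) · 4^2 · (-3)^12 = 91 · 16 · 531441 = 773778096.

773778096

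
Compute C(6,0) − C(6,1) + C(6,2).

10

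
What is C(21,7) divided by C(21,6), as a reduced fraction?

C(n,k+1)/C(n,k) = (n−k)/(k+1) = (21−6)/(6+1) = 15/7.

15/7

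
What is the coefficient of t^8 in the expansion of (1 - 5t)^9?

3515625

The general term is C(9,j)·(1)^j·(-5t)^(9-j); the t^8 term has j = 1.
C(9,1) = 9.
Coefficient = C(9,1) · (-5)^8 = 9 · 390625 = 3515625.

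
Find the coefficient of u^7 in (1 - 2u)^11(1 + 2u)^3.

0

Coefficient of u^7 = Σ_{j} C(11,j)·(-2)^j·C(3,7-j)·2^(7-j) for j from 4 to 7.
= 42240 + (-177408) + 177408 + (-42240) = 0.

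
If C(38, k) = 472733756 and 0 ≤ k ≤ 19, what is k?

10

C(38,k) increases on 0 ≤ k ≤ 19. C(38,9) = 163011640 and C(38,10) = 472733756, so k = 10.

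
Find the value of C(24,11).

2496144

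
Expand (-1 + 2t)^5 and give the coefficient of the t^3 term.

The general term is C(5,j)·(-1)^j·(2t)^(5-j); the t^3 term has j = 2.
C(5,2) = 10.
Coefficient = C(5,2) · 2^3 = 10 · 8 = 80.

80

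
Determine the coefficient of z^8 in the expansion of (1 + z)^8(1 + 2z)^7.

108545

Coefficient of z^8 = Σ_{j} C(8,j)·1^j·C(7,8-j)·2^(8-j) for j from 1 to 8.
= 1024 + 12544 + 37632 + 39200 + 15680 + 2352 + 112 + 1 = 108545.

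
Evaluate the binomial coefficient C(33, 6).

C(33,6) = (33·32·31·30·29·28) / 6! = 797448960 / 720 = 1107568.

1107568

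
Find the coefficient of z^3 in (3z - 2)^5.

1080

The general term is C(5,j)·(3z)^j·(-2)^(5-j); the z^3 term has j = 3.
C(5,3) = 10.
Coefficient = C(5,3) · 3^3 · (-2)^2 = 10 · 27 · 4 = 1080.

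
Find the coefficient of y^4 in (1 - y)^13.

The general term is C(13,j)·(1)^j·(-y)^(13-j); the y^4 term has j = 9.
C(13,9) = 715.
Coefficient = C(13,9) = 715.

715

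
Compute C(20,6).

38760

C(20,6) = (20·19·18·17·16·15) / 6! = 27907200 / 720 = 38760.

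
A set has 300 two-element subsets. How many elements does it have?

n(n−1)/2 = 300 ⇒ n(n−1) = 600. Since 25·24 = 600, n = 25.

25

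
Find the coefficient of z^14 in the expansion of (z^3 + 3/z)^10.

17010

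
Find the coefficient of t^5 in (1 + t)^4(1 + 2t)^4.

360

Coefficient of t^5 = Σ_{j} C(4,j)·1^j·C(4,5-j)·2^(5-j) for j from 1 to 4.
= 64 + 192 + 96 + 8 = 360.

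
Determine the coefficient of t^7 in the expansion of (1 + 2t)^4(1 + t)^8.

Coefficient of t^7 = Σ_{j} C(4,j)·2^j·C(8,7-j)·1^(7-j) for j from 0 to 4.
= 8 + 224 + 1344 + 2240 + 896 = 4712.

4712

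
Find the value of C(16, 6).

8008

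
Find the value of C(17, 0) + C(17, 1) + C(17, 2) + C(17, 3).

834

1 + 17 + 136 + 680 = 834.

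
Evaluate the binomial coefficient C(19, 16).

969

C(19,16) = C(19,3) by symmetry.
C(19,3) = (19·18·17) / 3! = 5814 / 6 = 969.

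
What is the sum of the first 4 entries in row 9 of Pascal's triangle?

130

1 + 9 + 36 + 84 = 130.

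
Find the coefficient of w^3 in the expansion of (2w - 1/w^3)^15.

General term: C(15,j)·(2w)^j·(-1/w^3)^(15-j), with w-exponent 1j − 3(15−j) = 4j − 45.
Set 4j − 45 = 3: j = 12.
C(15,12) = 455; 2^12 = 4096; (-1)^3 = -1.
Coefficient = 455 · 4096 · (-1) = -1863680.

-1863680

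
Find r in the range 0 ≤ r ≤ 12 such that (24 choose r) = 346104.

7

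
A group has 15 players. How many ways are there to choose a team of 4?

1365

This is C(15,4) = 1365.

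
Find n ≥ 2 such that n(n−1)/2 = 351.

27

n(n−1)/2 = 351 ⇒ n(n−1) = 702. Since 27·26 = 702, n = 27.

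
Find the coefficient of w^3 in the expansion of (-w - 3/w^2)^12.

5940

General term: C(12,j)·(-w)^j·(-3/w^2)^(12-j), with w-exponent 1j − 2(12−j) = 3j − 24.
Set 3j − 24 = 3: j = 9.
C(12,9) = 220; (-1)^9 = -1; (-3)^3 = -27.
Coefficient = 220 · (-1) · (-27) = 5940.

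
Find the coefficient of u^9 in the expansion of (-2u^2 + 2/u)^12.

General term: C(12,j)·(-2u^2)^j·(2/u)^(12-j), with u-exponent 2j − 1(12−j) = 3j − 12.
Set 3j − 12 = 9: j = 7.
C(12,7) = 792; (-2)^7 = -128; 2^5 = 32.
Coefficient = 792 · (-128) · 32 = -3244032.

-3244032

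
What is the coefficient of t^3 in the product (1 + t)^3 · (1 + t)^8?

165

(1 + t)^3(1 + t)^8 = (1 + t)^11, so the coefficient of t^3 is C(11,3)·1^3 = 165·1 = 165.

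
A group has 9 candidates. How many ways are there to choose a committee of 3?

This is C(9,3) = 84.

84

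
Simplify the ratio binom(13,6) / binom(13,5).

4/3

C(n,k+1)/C(n,k) = (n−k)/(k+1) = (13−5)/(5+1) = 8/6 = 4/3.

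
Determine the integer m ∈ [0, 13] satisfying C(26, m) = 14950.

C(26,m) increases on 0 ≤ m ≤ 13. C(26,3) = 2600 and C(26,4) = 14950, so m = 4.

4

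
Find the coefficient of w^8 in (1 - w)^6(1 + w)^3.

-3

Coefficient of w^8 = Σ_{j} C(6,j)·(-1)^j·C(3,8-j)·1^(8-j) for j from 5 to 6.
= (-6) + 3 = -3.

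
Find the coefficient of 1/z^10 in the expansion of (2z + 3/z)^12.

4251528

General term: C(12,j)·(2z)^j·(3/z)^(12-j), with z-exponent 1j − 1(12−j) = 2j − 12.
Set 2j − 12 = -10: j = 1.
C(12,1) = 12; 2^1 = 2; 3^11 = 177147.
Coefficient = 12 · 2 · 177147 = 4251528.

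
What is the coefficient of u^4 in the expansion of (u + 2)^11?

42240

The general term is C(11,j)·(u)^j·(2)^(11-j); the u^4 term has j = 4.
C(11,4) = 330.
Coefficient = C(11,4) · 2^7 = 330 · 128 = 42240.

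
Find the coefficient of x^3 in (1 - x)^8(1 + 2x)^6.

-40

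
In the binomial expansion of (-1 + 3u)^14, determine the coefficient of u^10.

59108049

The general term is C(14,j)·(-1)^j·(3u)^(14-j); the u^10 term has j = 4.
C(14,4) = 1001.
Coefficient = C(14,4) · 3^10 = 1001 · 59049 = 59108049.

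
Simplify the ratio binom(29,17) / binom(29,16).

13/17

C(n,k+1)/C(n,k) = (n−k)/(k+1) = (29−16)/(16+1) = 13/17.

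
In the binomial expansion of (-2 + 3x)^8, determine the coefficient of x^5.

The general term is C(8,j)·(-2)^j·(3x)^(8-j); the x^5 term has j = 3.
C(8,3) = 56.
Coefficient = C(8,3) · (-2)^3 · 3^5 = 56 · (-8) · 243 = -108864.

-108864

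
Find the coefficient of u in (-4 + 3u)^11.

The general term is C(11,j)·(-4)^j·(3u)^(11-j); the u^1 term has j = 10.
C(11,10) = 11.
Coefficient = C(11,10) · (-4)^10 · 3^1 = 11 · 1048576 · 3 = 34603008.

34603008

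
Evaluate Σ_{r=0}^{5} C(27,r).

101584

1 + 27 + 351 + 2925 + 17550 + 80730 = 101584.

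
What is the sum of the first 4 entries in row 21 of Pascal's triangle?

1562

1 + 21 + 210 + 1330 = 1562.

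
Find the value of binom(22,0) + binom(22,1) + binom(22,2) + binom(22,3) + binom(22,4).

1 + 22 + 231 + 1540 + 7315 = 9109.

9109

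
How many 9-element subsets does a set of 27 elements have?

C(27,9) = (27·26·25·24·23·22·21·20·19) / 9! = 1700755056000 / 362880 = 4686825.

4686825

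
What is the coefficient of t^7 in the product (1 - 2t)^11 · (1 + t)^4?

Coefficient of t^7 = Σ_{j} C(11,j)·(-2)^j·C(4,7-j)·1^(7-j) for j from 3 to 7.
= (-1320) + 21120 + (-88704) + 118272 + (-42240) = 7128.

7128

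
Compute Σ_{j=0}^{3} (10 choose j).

1 + 10 + 45 + 120 = 176.

176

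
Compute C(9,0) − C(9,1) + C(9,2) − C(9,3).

-56

The partial alternating sum Σ_{k=0}^{3} (−1)^k C(9,k) = (−1)^3 C(8,3) = -56.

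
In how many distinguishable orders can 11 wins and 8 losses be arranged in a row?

75582

Choose positions for the wins: C(19,11) = 75582.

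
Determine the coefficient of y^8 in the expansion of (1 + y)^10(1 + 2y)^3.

Coefficient of y^8 = Σ_{j} C(10,j)·1^j·C(3,8-j)·2^(8-j) for j from 5 to 8.
= 2016 + 2520 + 720 + 45 = 5301.

5301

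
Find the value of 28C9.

C(28,9) = (28·27·26·25·24·23·22·21·20) / 9! = 2506375872000 / 362880 = 6906900.

6906900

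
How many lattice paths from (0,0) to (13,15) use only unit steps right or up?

37442160

Each path is a sequence of 28 steps with 13 rights: C(28,13) = 37442160.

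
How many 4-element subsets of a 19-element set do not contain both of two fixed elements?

3740

All 4-subsets: C(19,4) = 3876. Those containing both fixed elements: C(17,2) = 136.
3876 − 136 = 3740.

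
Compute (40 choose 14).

23206929840

C(40,14) = (40·39·38·37·36·35·34·33·32·31·30·29·28·27) / 14! = 2023140487449489408000 / 87178291200 = 23206929840.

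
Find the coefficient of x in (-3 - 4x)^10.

The general term is C(10,j)·(-3)^j·(-4x)^(10-j); the x^1 term has j = 9.
C(10,9) = 10.
Coefficient = C(10,9) · (-3)^9 · (-4)^1 = 10 · (-19683) · (-4) = 787320.

787320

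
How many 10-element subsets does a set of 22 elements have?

646646

C(22,10) = (22·21·20·19·18·17·16·15·14·13) / 10! = 2346549004800 / 3628800 = 646646.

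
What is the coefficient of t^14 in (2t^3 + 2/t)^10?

215040

General term: C(10,j)·(2t^3)^j·(2/t)^(10-j), with t-exponent 3j − 1(10−j) = 4j − 10.
Set 4j − 10 = 14: j = 6.
C(10,6) = 210; 2^6 = 64; 2^4 = 16.
Coefficient = 210 · 64 · 16 = 215040.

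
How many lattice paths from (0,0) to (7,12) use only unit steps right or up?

50388

Each path is a sequence of 19 steps with 7 rights: C(19,7) = 50388.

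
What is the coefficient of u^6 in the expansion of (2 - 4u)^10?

The general term is C(10,j)·(2)^j·(-4u)^(10-j); the u^6 term has j = 4.
C(10,4) = 210.
Coefficient = C(10,4) · 2^4 · (-4)^6 = 210 · 16 · 4096 = 13762560.

13762560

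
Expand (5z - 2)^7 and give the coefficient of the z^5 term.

The general term is C(7,j)·(5z)^j·(-2)^(7-j); the z^5 term has j = 5.
C(7,5) = 21.
Coefficient = C(7,5) · 5^5 · (-2)^2 = 21 · 3125 · 4 = 262500.

262500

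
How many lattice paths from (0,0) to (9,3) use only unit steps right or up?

220

Each path is a sequence of 12 steps with 9 rights: C(12,9) = 220.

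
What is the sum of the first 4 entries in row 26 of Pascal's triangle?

1 + 26 + 325 + 2600 = 2952.

2952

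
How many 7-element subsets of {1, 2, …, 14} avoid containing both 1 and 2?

2640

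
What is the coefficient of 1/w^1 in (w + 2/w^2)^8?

448

General term: C(8,j)·(w)^j·(2/w^2)^(8-j), with w-exponent 1j − 2(8−j) = 3j − 16.
Set 3j − 16 = -1: j = 5.
C(8,5) = 56; 1^5 = 1; 2^3 = 8.
Coefficient = 56 · 1 · 8 = 448.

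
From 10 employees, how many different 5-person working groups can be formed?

252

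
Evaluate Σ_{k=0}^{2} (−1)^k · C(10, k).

The partial alternating sum Σ_{k=0}^{2} (−1)^k C(10,k) = (−1)^2 C(9,2) = 36.

36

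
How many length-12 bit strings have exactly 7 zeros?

792

Choose the 7 positions: C(12,7) = 792.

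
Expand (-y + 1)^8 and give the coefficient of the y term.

The general term is C(8,j)·(-y)^j·(1)^(8-j); the y^1 term has j = 1.
C(8,1) = 8.
Coefficient = C(8,1) · (-1)^1 = 8 · (-1) = -8.

-8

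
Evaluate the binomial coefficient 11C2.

55

C(11,2) = (11·10) / 2! = 110 / 2 = 55.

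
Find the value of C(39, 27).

3910797436

C(39,27) = C(39,12) by symmetry.
C(39,12) = (39·38·37·36·35·34·33·32·31·30·29·28) / 12! = 1873278229119897600 / 479001600 = 3910797436.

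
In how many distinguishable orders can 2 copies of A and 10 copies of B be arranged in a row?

Choose positions for the A's: C(12,2) = 66.

66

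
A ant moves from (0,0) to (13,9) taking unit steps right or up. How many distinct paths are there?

Each path is a sequence of 22 steps with 13 rights: C(22,13) = 497420.

497420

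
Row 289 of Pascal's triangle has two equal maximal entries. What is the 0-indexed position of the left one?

144

For odd n = 289, C(289,m) peaks at m = (n−1)/2 and (n+1)/2; the lesser is 144.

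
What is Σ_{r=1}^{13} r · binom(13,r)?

Differentiating (1+x)^13 and setting x=1: Σ r·C(13,r) = 13·2^12 = 53248.

53248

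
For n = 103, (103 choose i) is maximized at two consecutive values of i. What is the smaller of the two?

For odd n = 103, C(103,i) peaks at i = (n−1)/2 and (n+1)/2; the smaller is 51.

51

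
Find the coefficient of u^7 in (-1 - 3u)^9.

-78732

The general term is C(9,j)·(-1)^j·(-3u)^(9-j); the u^7 term has j = 2.
C(9,2) = 36.
Coefficient = C(9,2) · (-3)^7 = 36 · (-2187) = -78732.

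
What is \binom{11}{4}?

C(11,4) = (11·10·9·8) / 4! = 7920 / 24 = 330.

330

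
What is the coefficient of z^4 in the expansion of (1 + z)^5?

5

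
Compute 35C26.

C(35,26) = C(35,9) by symmetry.
C(35,9) = (35·34·33·32·31·30·29·28·27) / 9! = 25622035084800 / 362880 = 70607460.

70607460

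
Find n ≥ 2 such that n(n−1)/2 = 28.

n(n−1)/2 = 28 ⇒ n(n−1) = 56. Since 8·7 = 56, n = 8.

8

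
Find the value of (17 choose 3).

680

C(17,3) = (17·16·15) / 3! = 4080 / 6 = 680.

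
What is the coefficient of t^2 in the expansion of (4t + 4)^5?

10240

The general term is C(5,j)·(4t)^j·(4)^(5-j); the t^2 term has j = 2.
C(5,2) = 10.
Coefficient = C(5,2) · 4^2 · 4^3 = 10 · 16 · 64 = 10240.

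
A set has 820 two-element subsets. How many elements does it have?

n(n−1)/2 = 820 ⇒ n(n−1) = 1640. Since 41·40 = 1640, n = 41.

41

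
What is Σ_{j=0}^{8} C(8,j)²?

By Vandermonde's identity, Σ C(8,j)² = C(16,8) = 12870.

12870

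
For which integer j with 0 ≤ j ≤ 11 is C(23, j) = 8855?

C(23,j) increases on 0 ≤ j ≤ 11. C(23,3) = 1771 and C(23,4) = 8855, so j = 4.

4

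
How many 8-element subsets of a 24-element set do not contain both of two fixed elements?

660858

All 8-subsets: C(24,8) = 735471. Those containing both fixed elements: C(22,6) = 74613.
735471 − 74613 = 660858.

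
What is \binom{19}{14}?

11628

C(19,14) = C(19,5) by symmetry.
C(19,5) = (19·18·17·16·15) / 5! = 1395360 / 120 = 11628.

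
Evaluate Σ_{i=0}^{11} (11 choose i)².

705432

By Vandermonde's identity, Σ C(11,i)² = C(22,11) = 705432.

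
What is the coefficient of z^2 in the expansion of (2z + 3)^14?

193444524

The general term is C(14,j)·(2z)^j·(3)^(14-j); the z^2 term has j = 2.
C(14,2) = 91.
Coefficient = C(14,2) · 2^2 · 3^12 = 91 · 4 · 531441 = 193444524.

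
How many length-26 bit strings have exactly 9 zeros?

3124550

Choose the 9 positions: C(26,9) = 3124550.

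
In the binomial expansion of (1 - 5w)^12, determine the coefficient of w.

-60

The general term is C(12,j)·(1)^j·(-5w)^(12-j); the w^1 term has j = 11.
C(12,11) = 12.
Coefficient = C(12,11) · (-5)^1 = 12 · (-5) = -60.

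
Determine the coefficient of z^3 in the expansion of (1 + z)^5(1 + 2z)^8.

Coefficient of z^3 = Σ_{j} C(5,j)·1^j·C(8,3-j)·2^(3-j) for j from 0 to 3.
= 448 + 560 + 160 + 10 = 1178.

1178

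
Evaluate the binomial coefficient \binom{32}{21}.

129024480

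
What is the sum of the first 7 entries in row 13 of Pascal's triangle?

1 + 13 + 78 + 286 + 715 + 1287 + 1716 = 4096.

4096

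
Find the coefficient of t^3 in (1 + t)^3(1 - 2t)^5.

11

Coefficient of t^3 = Σ_{j} C(3,j)·1^j·C(5,3-j)·(-2)^(3-j) for j from 0 to 3.
= (-80) + 120 + (-30) + 1 = 11.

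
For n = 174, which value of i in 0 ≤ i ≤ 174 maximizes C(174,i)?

C(174,i) is maximized at i = 174/2 = 87.

87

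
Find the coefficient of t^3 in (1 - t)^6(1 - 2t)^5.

-490

Coefficient of t^3 = Σ_{j} C(6,j)·(-1)^j·C(5,3-j)·(-2)^(3-j) for j from 0 to 3.
= (-80) + (-240) + (-150) + (-20) = -490.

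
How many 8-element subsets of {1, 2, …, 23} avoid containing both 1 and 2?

436050

All 8-subsets: C(23,8) = 490314. Those containing both fixed elements: C(21,6) = 54264.
490314 − 54264 = 436050.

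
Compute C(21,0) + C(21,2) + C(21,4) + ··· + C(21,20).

Half of (1+1)^21 + (1−1)^21 gives the even-index sum: 2^20 = 1048576.

1048576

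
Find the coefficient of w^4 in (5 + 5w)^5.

The general term is C(5,j)·(5)^j·(5w)^(5-j); the w^4 term has j = 1.
C(5,1) = 5.
Coefficient = C(5,1) · 5^1 · 5^4 = 5 · 5 · 625 = 15625.

15625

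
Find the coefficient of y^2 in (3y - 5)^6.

84375

The general term is C(6,j)·(3y)^j·(-5)^(6-j); the y^2 term has j = 2.
C(6,2) = 15.
Coefficient = C(6,2) · 3^2 · (-5)^4 = 15 · 9 · 625 = 84375.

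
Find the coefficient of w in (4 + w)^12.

50331648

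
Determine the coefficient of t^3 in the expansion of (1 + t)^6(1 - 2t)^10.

-160

Coefficient of t^3 = Σ_{j} C(6,j)·1^j·C(10,3-j)·(-2)^(3-j) for j from 0 to 3.
= (-960) + 1080 + (-300) + 20 = -160.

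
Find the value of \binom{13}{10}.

C(13,10) = C(13,3) by symmetry.
C(13,3) = (13·12·11) / 3! = 1716 / 6 = 286.

286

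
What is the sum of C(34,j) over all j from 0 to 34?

Setting x = 1 in (1+x)^34 gives Σ C(34,j) = 2^34 = 17179869184.

17179869184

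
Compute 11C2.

C(11,2) = (11·10) / 2! = 110 / 2 = 55.

55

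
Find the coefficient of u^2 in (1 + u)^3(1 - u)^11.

Coefficient of u^2 = Σ_{j} C(3,j)·1^j·C(11,2-j)·(-1)^(2-j) for j from 0 to 2.
= 55 + (-33) + 3 = 25.

25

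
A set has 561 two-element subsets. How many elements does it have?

n(n−1)/2 = 561 ⇒ n(n−1) = 1122. Since 34·33 = 1122, n = 34.

34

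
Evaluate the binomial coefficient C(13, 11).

78

C(13,11) = C(13,2) by symmetry.
C(13,2) = (13·12) / 2! = 156 / 2 = 78.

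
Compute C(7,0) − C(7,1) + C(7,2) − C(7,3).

-20

The partial alternating sum Σ_{k=0}^{3} (−1)^k C(7,k) = (−1)^3 C(6,3) = -20.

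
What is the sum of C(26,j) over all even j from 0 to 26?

33554432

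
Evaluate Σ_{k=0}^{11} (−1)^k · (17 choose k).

-4368

The partial alternating sum Σ_{k=0}^{11} (−1)^k C(17,k) = (−1)^11 C(16,11) = -4368.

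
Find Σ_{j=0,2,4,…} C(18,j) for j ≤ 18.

131072

Half of (1+1)^18 + (1−1)^18 gives the even-index sum: 2^17 = 131072.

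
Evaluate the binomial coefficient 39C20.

68923264410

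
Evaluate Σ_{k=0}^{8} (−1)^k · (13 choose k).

495

The partial alternating sum Σ_{k=0}^{8} (−1)^k C(13,k) = (−1)^8 C(12,8) = 495.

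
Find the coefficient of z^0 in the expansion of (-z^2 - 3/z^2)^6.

540

General term: C(6,j)·(-z^2)^j·(-3/z^2)^(6-j), with z-exponent 2j − 2(6−j) = 4j − 12.
Set 4j − 12 = 0: j = 3.
C(6,3) = 20; (-1)^3 = -1; (-3)^3 = -27.
Coefficient = 20 · (-1) · (-27) = 540.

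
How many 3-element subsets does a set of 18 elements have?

816

C(18,3) = (18·17·16) / 3! = 4896 / 6 = 816.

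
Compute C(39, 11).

C(39,11) = (39·38·37·36·35·34·33·32·31·30·29) / 11! = 66902793897139200 / 39916800 = 1676056044.

1676056044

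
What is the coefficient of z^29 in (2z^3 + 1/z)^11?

11264

General term: C(11,j)·(2z^3)^j·(1/z)^(11-j), with z-exponent 3j − 1(11−j) = 4j − 11.
Set 4j − 11 = 29: j = 10.
C(11,10) = 11; 2^10 = 1024; 1^1 = 1.
Coefficient = 11 · 1024 · 1 = 11264.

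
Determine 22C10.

646646

C(22,10) = (22·21·20·19·18·17·16·15·14·13) / 10! = 2346549004800 / 3628800 = 646646.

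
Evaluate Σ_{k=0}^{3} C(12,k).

299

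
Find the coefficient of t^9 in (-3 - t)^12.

5940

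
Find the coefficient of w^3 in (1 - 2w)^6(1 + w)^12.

Coefficient of w^3 = Σ_{j} C(6,j)·(-2)^j·C(12,3-j)·1^(3-j) for j from 0 to 3.
= 220 + (-792) + 720 + (-160) = -12.

-12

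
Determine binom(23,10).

C(23,10) = (23·22·21·20·19·18·17·16·15·14) / 10! = 4151586700800 / 3628800 = 1144066.

1144066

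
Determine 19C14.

11628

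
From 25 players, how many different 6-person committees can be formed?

This is C(25,6) = 177100.

177100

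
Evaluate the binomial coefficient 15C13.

C(15,13) = C(15,2) by symmetry.
C(15,2) = (15·14) / 2! = 210 / 2 = 105.

105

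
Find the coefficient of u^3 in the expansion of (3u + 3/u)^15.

71816279535

General term: C(15,j)·(3u)^j·(3/u)^(15-j), with u-exponent 1j − 1(15−j) = 2j − 15.
Set 2j − 15 = 3: j = 9.
C(15,9) = 5005; 3^9 = 19683; 3^6 = 729.
Coefficient = 5005 · 19683 · 729 = 71816279535.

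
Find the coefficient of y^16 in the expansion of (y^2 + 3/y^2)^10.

30

General term: C(10,j)·(y^2)^j·(3/y^2)^(10-j), with y-exponent 2j − 2(10−j) = 4j − 20.
Set 4j − 20 = 16: j = 9.
C(10,9) = 10; 1^9 = 1; 3^1 = 3.
Coefficient = 10 · 1 · 3 = 30.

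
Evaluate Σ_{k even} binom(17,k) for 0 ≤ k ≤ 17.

65536

Half of (1+1)^17 + (1−1)^17 gives the even-index sum: 2^16 = 65536.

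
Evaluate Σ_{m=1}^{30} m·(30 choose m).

Since m·C(30,m) = 30·C(29,m−1), the sum is 30·2^29 = 30·536870912 = 16106127360.

16106127360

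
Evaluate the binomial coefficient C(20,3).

C(20,3) = (20·19·18) / 3! = 6840 / 6 = 1140.

1140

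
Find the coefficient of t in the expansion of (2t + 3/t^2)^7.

General term: C(7,j)·(2t)^j·(3/t^2)^(7-j), with t-exponent 1j − 2(7−j) = 3j − 14.
Set 3j − 14 = 1: j = 5.
C(7,5) = 21; 2^5 = 32; 3^2 = 9.
Coefficient = 21 · 32 · 9 = 6048.

6048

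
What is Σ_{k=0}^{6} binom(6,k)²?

924

Σ C(6,k)² is the coefficient of x^6 in (1+x)^6(1+x)^6 = (1+x)^12, i.e. C(12,6) = 924.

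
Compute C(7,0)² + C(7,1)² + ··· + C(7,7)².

By Vandermonde's identity, Σ C(7,i)² = C(14,7) = 3432.

3432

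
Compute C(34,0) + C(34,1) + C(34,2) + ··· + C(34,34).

17179869184

Setting x = 1 in (1+x)^34 gives Σ C(34,i) = 2^34 = 17179869184.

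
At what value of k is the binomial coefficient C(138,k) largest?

C(138,k) is maximized at k = 138/2 = 69.

69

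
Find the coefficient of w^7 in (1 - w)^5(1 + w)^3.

Coefficient of w^7 = Σ_{j} C(5,j)·(-1)^j·C(3,7-j)·1^(7-j) for j from 4 to 5.
= 5 + (-3) = 2.

2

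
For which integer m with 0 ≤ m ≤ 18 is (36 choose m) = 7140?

C(36,m) increases on 0 ≤ m ≤ 18. C(36,2) = 630 and C(36,3) = 7140, so m = 3.

3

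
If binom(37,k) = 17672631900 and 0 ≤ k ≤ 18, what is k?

18

C(37,k) increases on 0 ≤ k ≤ 18. C(37,17) = 15905368710 and C(37,18) = 17672631900, so k = 18.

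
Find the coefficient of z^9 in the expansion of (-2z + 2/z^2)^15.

-3440640

General term: C(15,j)·(-2z)^j·(2/z^2)^(15-j), with z-exponent 1j − 2(15−j) = 3j − 30.
Set 3j − 30 = 9: j = 13.
C(15,13) = 105; (-2)^13 = -8192; 2^2 = 4.
Coefficient = 105 · (-8192) · 4 = -3440640.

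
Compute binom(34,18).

2203961430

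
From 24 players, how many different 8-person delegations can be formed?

735471

This is C(24,8) = 735471.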